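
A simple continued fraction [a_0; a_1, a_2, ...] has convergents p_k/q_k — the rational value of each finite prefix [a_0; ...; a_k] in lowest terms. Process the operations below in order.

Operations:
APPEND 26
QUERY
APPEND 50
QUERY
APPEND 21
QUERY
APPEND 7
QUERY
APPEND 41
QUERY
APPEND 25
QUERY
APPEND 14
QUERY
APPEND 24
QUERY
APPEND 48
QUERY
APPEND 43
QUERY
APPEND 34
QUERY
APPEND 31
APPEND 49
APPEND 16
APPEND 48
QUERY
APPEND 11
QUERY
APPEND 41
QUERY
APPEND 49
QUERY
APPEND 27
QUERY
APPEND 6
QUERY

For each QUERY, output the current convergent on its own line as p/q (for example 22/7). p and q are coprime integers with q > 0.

APPEND 26: p_0 = 26·1 + 0 = 26, q_0 = 26·0 + 1 = 1 → 26/1
APPEND 50: p_1 = 50·26 + 1 = 1301, q_1 = 50·1 + 0 = 50 → 1301/50
APPEND 21: p_2 = 21·1301 + 26 = 27347, q_2 = 21·50 + 1 = 1051 → 27347/1051
APPEND 7: p_3 = 7·27347 + 1301 = 192730, q_3 = 7·1051 + 50 = 7407 → 192730/7407
APPEND 41: p_4 = 41·192730 + 27347 = 7929277, q_4 = 41·7407 + 1051 = 304738 → 7929277/304738
APPEND 25: p_5 = 25·7929277 + 192730 = 198424655, q_5 = 25·304738 + 7407 = 7625857 → 198424655/7625857
APPEND 14: p_6 = 14·198424655 + 7929277 = 2785874447, q_6 = 14·7625857 + 304738 = 107066736 → 2785874447/107066736
APPEND 24: p_7 = 24·2785874447 + 198424655 = 67059411383, q_7 = 24·107066736 + 7625857 = 2577227521 → 67059411383/2577227521
APPEND 48: p_8 = 48·67059411383 + 2785874447 = 3221637620831, q_8 = 48·2577227521 + 107066736 = 123813987744 → 3221637620831/123813987744
APPEND 43: p_9 = 43·3221637620831 + 67059411383 = 138597477107116, q_9 = 43·123813987744 + 2577227521 = 5326578700513 → 138597477107116/5326578700513
APPEND 34: p_10 = 34·138597477107116 + 3221637620831 = 4715535859262775, q_10 = 34·5326578700513 + 123813987744 = 181227489805186 → 4715535859262775/181227489805186
APPEND 31: p_11 = 31·4715535859262775 + 138597477107116 = 146320209114253141, q_11 = 31·181227489805186 + 5326578700513 = 5623378762661279 → 146320209114253141/5623378762661279
APPEND 49: p_12 = 49·146320209114253141 + 4715535859262775 = 7174405782457666684, q_12 = 49·5623378762661279 + 181227489805186 = 275726786860207857 → 7174405782457666684/275726786860207857
APPEND 16: p_13 = 16·7174405782457666684 + 146320209114253141 = 114936812728436920085, q_13 = 16·275726786860207857 + 5623378762661279 = 4417251968525986991 → 114936812728436920085/4417251968525986991
APPEND 48: p_14 = 48·114936812728436920085 + 7174405782457666684 = 5524141416747429830764, q_14 = 48·4417251968525986991 + 275726786860207857 = 212303821276107583425 → 5524141416747429830764/212303821276107583425
APPEND 11: p_15 = 11·5524141416747429830764 + 114936812728436920085 = 60880492396950165058489, q_15 = 11·212303821276107583425 + 4417251968525986991 = 2339759286005709404666 → 60880492396950165058489/2339759286005709404666
APPEND 41: p_16 = 41·60880492396950165058489 + 5524141416747429830764 = 2501624329691704197228813, q_16 = 41·2339759286005709404666 + 212303821276107583425 = 96142434547510193174731 → 2501624329691704197228813/96142434547510193174731
APPEND 49: p_17 = 49·2501624329691704197228813 + 60880492396950165058489 = 122640472647290455829270326, q_17 = 49·96142434547510193174731 + 2339759286005709404666 = 4713319052114005174966485 → 122640472647290455829270326/4713319052114005174966485
APPEND 27: p_18 = 27·122640472647290455829270326 + 2501624329691704197228813 = 3313794385806534011587527615, q_18 = 27·4713319052114005174966485 + 96142434547510193174731 = 127355756841625649917269826 → 3313794385806534011587527615/127355756841625649917269826
APPEND 6: p_19 = 6·3313794385806534011587527615 + 122640472647290455829270326 = 20005406787486494525354436016, q_19 = 6·127355756841625649917269826 + 4713319052114005174966485 = 768847860101867904678585441 → 20005406787486494525354436016/768847860101867904678585441

26/1
1301/50
27347/1051
192730/7407
7929277/304738
198424655/7625857
2785874447/107066736
67059411383/2577227521
3221637620831/123813987744
138597477107116/5326578700513
4715535859262775/181227489805186
5524141416747429830764/212303821276107583425
60880492396950165058489/2339759286005709404666
2501624329691704197228813/96142434547510193174731
122640472647290455829270326/4713319052114005174966485
3313794385806534011587527615/127355756841625649917269826
20005406787486494525354436016/768847860101867904678585441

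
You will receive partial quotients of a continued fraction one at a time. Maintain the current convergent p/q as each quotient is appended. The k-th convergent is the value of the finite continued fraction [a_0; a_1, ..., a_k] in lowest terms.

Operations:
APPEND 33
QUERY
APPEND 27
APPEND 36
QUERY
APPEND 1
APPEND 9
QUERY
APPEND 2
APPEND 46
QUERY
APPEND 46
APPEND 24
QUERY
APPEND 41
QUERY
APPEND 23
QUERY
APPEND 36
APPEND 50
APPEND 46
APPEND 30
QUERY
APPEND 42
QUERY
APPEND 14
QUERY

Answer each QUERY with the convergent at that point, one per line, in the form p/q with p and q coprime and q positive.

APPEND 33: p_0 = 33·1 + 0 = 33, q_0 = 33·0 + 1 = 1 → 33/1
APPEND 27: p_1 = 27·33 + 1 = 892, q_1 = 27·1 + 0 = 27 → 892/27
APPEND 36: p_2 = 36·892 + 33 = 32145, q_2 = 36·27 + 1 = 973 → 32145/973
APPEND 1: p_3 = 1·32145 + 892 = 33037, q_3 = 1·973 + 27 = 1000 → 33037/1000
APPEND 9: p_4 = 9·33037 + 32145 = 329478, q_4 = 9·1000 + 973 = 9973 → 329478/9973
APPEND 2: p_5 = 2·329478 + 33037 = 691993, q_5 = 2·9973 + 1000 = 20946 → 691993/20946
APPEND 46: p_6 = 46·691993 + 329478 = 32161156, q_6 = 46·20946 + 9973 = 973489 → 32161156/973489
APPEND 46: p_7 = 46·32161156 + 691993 = 1480105169, q_7 = 46·973489 + 20946 = 44801440 → 1480105169/44801440
APPEND 24: p_8 = 24·1480105169 + 32161156 = 35554685212, q_8 = 24·44801440 + 973489 = 1076208049 → 35554685212/1076208049
APPEND 41: p_9 = 41·35554685212 + 1480105169 = 1459222198861, q_9 = 41·1076208049 + 44801440 = 44169331449 → 1459222198861/44169331449
APPEND 23: p_10 = 23·1459222198861 + 35554685212 = 33597665259015, q_10 = 23·44169331449 + 1076208049 = 1016970831376 → 33597665259015/1016970831376
APPEND 36: p_11 = 36·33597665259015 + 1459222198861 = 1210975171523401, q_11 = 36·1016970831376 + 44169331449 = 36655119260985 → 1210975171523401/36655119260985
APPEND 50: p_12 = 50·1210975171523401 + 33597665259015 = 60582356241429065, q_12 = 50·36655119260985 + 1016970831376 = 1833772933880626 → 60582356241429065/1833772933880626
APPEND 46: p_13 = 46·60582356241429065 + 1210975171523401 = 2787999362277260391, q_13 = 46·1833772933880626 + 36655119260985 = 84390210077769781 → 2787999362277260391/84390210077769781
APPEND 30: p_14 = 30·2787999362277260391 + 60582356241429065 = 83700563224559240795, q_14 = 30·84390210077769781 + 1833772933880626 = 2533540075266974056 → 83700563224559240795/2533540075266974056
APPEND 42: p_15 = 42·83700563224559240795 + 2787999362277260391 = 3518211654793765373781, q_15 = 42·2533540075266974056 + 84390210077769781 = 106493073371290680133 → 3518211654793765373781/106493073371290680133
APPEND 14: p_16 = 14·3518211654793765373781 + 83700563224559240795 = 49338663730337274473729, q_16 = 14·106493073371290680133 + 2533540075266974056 = 1493436567273336495918 → 49338663730337274473729/1493436567273336495918

33/1
32145/973
329478/9973
32161156/973489
35554685212/1076208049
1459222198861/44169331449
33597665259015/1016970831376
83700563224559240795/2533540075266974056
3518211654793765373781/106493073371290680133
49338663730337274473729/1493436567273336495918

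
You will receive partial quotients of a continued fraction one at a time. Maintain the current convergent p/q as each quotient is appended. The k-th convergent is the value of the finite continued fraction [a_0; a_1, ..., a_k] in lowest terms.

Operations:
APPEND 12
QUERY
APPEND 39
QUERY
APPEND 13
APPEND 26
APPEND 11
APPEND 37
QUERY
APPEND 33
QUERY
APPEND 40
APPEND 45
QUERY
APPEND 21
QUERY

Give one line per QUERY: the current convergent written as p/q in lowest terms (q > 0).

12/1
469/39
65221657/5423572
2154073123/179124101
3882420669088/322846566641
81617062197425/6786948287073

APPEND 12: p_0 = 12·1 + 0 = 12, q_0 = 12·0 + 1 = 1 → 12/1
APPEND 39: p_1 = 39·12 + 1 = 469, q_1 = 39·1 + 0 = 39 → 469/39
APPEND 13: p_2 = 13·469 + 12 = 6109, q_2 = 13·39 + 1 = 508 → 6109/508
APPEND 26: p_3 = 26·6109 + 469 = 159303, q_3 = 26·508 + 39 = 13247 → 159303/13247
APPEND 11: p_4 = 11·159303 + 6109 = 1758442, q_4 = 11·13247 + 508 = 146225 → 1758442/146225
APPEND 37: p_5 = 37·1758442 + 159303 = 65221657, q_5 = 37·146225 + 13247 = 5423572 → 65221657/5423572
APPEND 33: p_6 = 33·65221657 + 1758442 = 2154073123, q_6 = 33·5423572 + 146225 = 179124101 → 2154073123/179124101
APPEND 40: p_7 = 40·2154073123 + 65221657 = 86228146577, q_7 = 40·179124101 + 5423572 = 7170387612 → 86228146577/7170387612
APPEND 45: p_8 = 45·86228146577 + 2154073123 = 3882420669088, q_8 = 45·7170387612 + 179124101 = 322846566641 → 3882420669088/322846566641
APPEND 21: p_9 = 21·3882420669088 + 86228146577 = 81617062197425, q_9 = 21·322846566641 + 7170387612 = 6786948287073 → 81617062197425/6786948287073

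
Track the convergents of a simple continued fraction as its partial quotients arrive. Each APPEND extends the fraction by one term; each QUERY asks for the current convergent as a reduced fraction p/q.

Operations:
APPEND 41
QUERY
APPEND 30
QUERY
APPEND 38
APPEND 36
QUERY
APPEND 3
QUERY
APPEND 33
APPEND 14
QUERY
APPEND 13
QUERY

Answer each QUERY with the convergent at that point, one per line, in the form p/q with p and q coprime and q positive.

APPEND 41: p_0 = 41·1 + 0 = 41, q_0 = 41·0 + 1 = 1 → 41/1
APPEND 30: p_1 = 30·41 + 1 = 1231, q_1 = 30·1 + 0 = 30 → 1231/30
APPEND 38: p_2 = 38·1231 + 41 = 46819, q_2 = 38·30 + 1 = 1141 → 46819/1141
APPEND 36: p_3 = 36·46819 + 1231 = 1686715, q_3 = 36·1141 + 30 = 41106 → 1686715/41106
APPEND 3: p_4 = 3·1686715 + 46819 = 5106964, q_4 = 3·41106 + 1141 = 124459 → 5106964/124459
APPEND 33: p_5 = 33·5106964 + 1686715 = 170216527, q_5 = 33·124459 + 41106 = 4148253 → 170216527/4148253
APPEND 14: p_6 = 14·170216527 + 5106964 = 2388138342, q_6 = 14·4148253 + 124459 = 58200001 → 2388138342/58200001
APPEND 13: p_7 = 13·2388138342 + 170216527 = 31216014973, q_7 = 13·58200001 + 4148253 = 760748266 → 31216014973/760748266

41/1
1231/30
1686715/41106
5106964/124459
2388138342/58200001
31216014973/760748266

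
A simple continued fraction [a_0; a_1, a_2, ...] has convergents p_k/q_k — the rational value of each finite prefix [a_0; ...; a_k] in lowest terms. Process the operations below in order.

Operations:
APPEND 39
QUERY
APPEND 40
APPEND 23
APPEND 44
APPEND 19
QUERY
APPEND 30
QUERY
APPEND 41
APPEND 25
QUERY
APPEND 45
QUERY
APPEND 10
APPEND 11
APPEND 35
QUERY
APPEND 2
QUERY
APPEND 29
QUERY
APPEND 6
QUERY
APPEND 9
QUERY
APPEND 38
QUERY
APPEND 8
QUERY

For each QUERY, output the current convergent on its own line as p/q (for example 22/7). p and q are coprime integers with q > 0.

APPEND 39: p_0 = 39·1 + 0 = 39, q_0 = 39·0 + 1 = 1 → 39/1
APPEND 40: p_1 = 40·39 + 1 = 1561, q_1 = 40·1 + 0 = 40 → 1561/40
APPEND 23: p_2 = 23·1561 + 39 = 35942, q_2 = 23·40 + 1 = 921 → 35942/921
APPEND 44: p_3 = 44·35942 + 1561 = 1583009, q_3 = 44·921 + 40 = 40564 → 1583009/40564
APPEND 19: p_4 = 19·1583009 + 35942 = 30113113, q_4 = 19·40564 + 921 = 771637 → 30113113/771637
APPEND 30: p_5 = 30·30113113 + 1583009 = 904976399, q_5 = 30·771637 + 40564 = 23189674 → 904976399/23189674
APPEND 41: p_6 = 41·904976399 + 30113113 = 37134145472, q_6 = 41·23189674 + 771637 = 951548271 → 37134145472/951548271
APPEND 25: p_7 = 25·37134145472 + 904976399 = 929258613199, q_7 = 25·951548271 + 23189674 = 23811896449 → 929258613199/23811896449
APPEND 45: p_8 = 45·929258613199 + 37134145472 = 41853771739427, q_8 = 45·23811896449 + 951548271 = 1072486888476 → 41853771739427/1072486888476
APPEND 10: p_9 = 10·41853771739427 + 929258613199 = 419466976007469, q_9 = 10·1072486888476 + 23811896449 = 10748680781209 → 419466976007469/10748680781209
APPEND 11: p_10 = 11·419466976007469 + 41853771739427 = 4655990507821586, q_10 = 11·10748680781209 + 1072486888476 = 119307975481775 → 4655990507821586/119307975481775
APPEND 35: p_11 = 35·4655990507821586 + 419466976007469 = 163379134749762979, q_11 = 35·119307975481775 + 10748680781209 = 4186527822643334 → 163379134749762979/4186527822643334
APPEND 2: p_12 = 2·163379134749762979 + 4655990507821586 = 331414260007347544, q_12 = 2·4186527822643334 + 119307975481775 = 8492363620768443 → 331414260007347544/8492363620768443
APPEND 29: p_13 = 29·331414260007347544 + 163379134749762979 = 9774392674962841755, q_13 = 29·8492363620768443 + 4186527822643334 = 250465072824928181 → 9774392674962841755/250465072824928181
APPEND 6: p_14 = 6·9774392674962841755 + 331414260007347544 = 58977770309784398074, q_14 = 6·250465072824928181 + 8492363620768443 = 1511282800570337529 → 58977770309784398074/1511282800570337529
APPEND 9: p_15 = 9·58977770309784398074 + 9774392674962841755 = 540574325463022424421, q_15 = 9·1511282800570337529 + 250465072824928181 = 13852010277957965942 → 540574325463022424421/13852010277957965942
APPEND 38: p_16 = 38·540574325463022424421 + 58977770309784398074 = 20600802137904636526072, q_16 = 38·13852010277957965942 + 1511282800570337529 = 527887673362973043325 → 20600802137904636526072/527887673362973043325
APPEND 8: p_17 = 8·20600802137904636526072 + 540574325463022424421 = 165346991428700114632997, q_17 = 8·527887673362973043325 + 13852010277957965942 = 4236953397181742312542 → 165346991428700114632997/4236953397181742312542

39/1
30113113/771637
904976399/23189674
929258613199/23811896449
41853771739427/1072486888476
163379134749762979/4186527822643334
331414260007347544/8492363620768443
9774392674962841755/250465072824928181
58977770309784398074/1511282800570337529
540574325463022424421/13852010277957965942
20600802137904636526072/527887673362973043325
165346991428700114632997/4236953397181742312542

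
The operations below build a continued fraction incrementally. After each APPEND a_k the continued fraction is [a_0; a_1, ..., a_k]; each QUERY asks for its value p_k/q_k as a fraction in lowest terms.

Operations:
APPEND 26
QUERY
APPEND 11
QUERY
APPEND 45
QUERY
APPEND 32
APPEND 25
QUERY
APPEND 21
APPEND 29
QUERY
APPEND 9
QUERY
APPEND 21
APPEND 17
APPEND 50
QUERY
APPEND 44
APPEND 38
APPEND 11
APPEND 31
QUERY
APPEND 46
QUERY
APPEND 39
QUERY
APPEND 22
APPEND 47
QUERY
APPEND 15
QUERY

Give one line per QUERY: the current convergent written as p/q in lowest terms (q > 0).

APPEND 26: p_0 = 26·1 + 0 = 26, q_0 = 26·0 + 1 = 1 → 26/1
APPEND 11: p_1 = 11·26 + 1 = 287, q_1 = 11·1 + 0 = 11 → 287/11
APPEND 45: p_2 = 45·287 + 26 = 12941, q_2 = 45·11 + 1 = 496 → 12941/496
APPEND 32: p_3 = 32·12941 + 287 = 414399, q_3 = 32·496 + 11 = 15883 → 414399/15883
APPEND 25: p_4 = 25·414399 + 12941 = 10372916, q_4 = 25·15883 + 496 = 397571 → 10372916/397571
APPEND 21: p_5 = 21·10372916 + 414399 = 218245635, q_5 = 21·397571 + 15883 = 8364874 → 218245635/8364874
APPEND 29: p_6 = 29·218245635 + 10372916 = 6339496331, q_6 = 29·8364874 + 397571 = 242978917 → 6339496331/242978917
APPEND 9: p_7 = 9·6339496331 + 218245635 = 57273712614, q_7 = 9·242978917 + 8364874 = 2195175127 → 57273712614/2195175127
APPEND 21: p_8 = 21·57273712614 + 6339496331 = 1209087461225, q_8 = 21·2195175127 + 242978917 = 46341656584 → 1209087461225/46341656584
APPEND 17: p_9 = 17·1209087461225 + 57273712614 = 20611760553439, q_9 = 17·46341656584 + 2195175127 = 790003337055 → 20611760553439/790003337055
APPEND 50: p_10 = 50·20611760553439 + 1209087461225 = 1031797115133175, q_10 = 50·790003337055 + 46341656584 = 39546508509334 → 1031797115133175/39546508509334
APPEND 44: p_11 = 44·1031797115133175 + 20611760553439 = 45419684826413139, q_11 = 44·39546508509334 + 790003337055 = 1740836377747751 → 45419684826413139/1740836377747751
APPEND 38: p_12 = 38·45419684826413139 + 1031797115133175 = 1726979820518832457, q_12 = 38·1740836377747751 + 39546508509334 = 66191328862923872 → 1726979820518832457/66191328862923872
APPEND 11: p_13 = 11·1726979820518832457 + 45419684826413139 = 19042197710533570166, q_13 = 11·66191328862923872 + 1740836377747751 = 729845453869910343 → 19042197710533570166/729845453869910343
APPEND 31: p_14 = 31·19042197710533570166 + 1726979820518832457 = 592035108847059507603, q_14 = 31·729845453869910343 + 66191328862923872 = 22691400398830144505 → 592035108847059507603/22691400398830144505
APPEND 46: p_15 = 46·592035108847059507603 + 19042197710533570166 = 27252657204675270919904, q_15 = 46·22691400398830144505 + 729845453869910343 = 1044534263800056557573 → 27252657204675270919904/1044534263800056557573
APPEND 39: p_16 = 39·27252657204675270919904 + 592035108847059507603 = 1063445666091182625383859, q_16 = 39·1044534263800056557573 + 22691400398830144505 = 40759527688601035889852 → 1063445666091182625383859/40759527688601035889852
APPEND 22: p_17 = 22·1063445666091182625383859 + 27252657204675270919904 = 23423057311210693029364802, q_17 = 22·40759527688601035889852 + 1044534263800056557573 = 897754143413022846134317 → 23423057311210693029364802/897754143413022846134317
APPEND 47: p_18 = 47·23423057311210693029364802 + 1063445666091182625383859 = 1101947139292993755005529553, q_18 = 47·897754143413022846134317 + 40759527688601035889852 = 42235204268100674804202751 → 1101947139292993755005529553/42235204268100674804202751
APPEND 15: p_19 = 15·1101947139292993755005529553 + 23423057311210693029364802 = 16552630146706117018112308097, q_19 = 15·42235204268100674804202751 + 897754143413022846134317 = 634425818164923144909175582 → 16552630146706117018112308097/634425818164923144909175582

26/1
287/11
12941/496
10372916/397571
6339496331/242978917
57273712614/2195175127
1031797115133175/39546508509334
592035108847059507603/22691400398830144505
27252657204675270919904/1044534263800056557573
1063445666091182625383859/40759527688601035889852
1101947139292993755005529553/42235204268100674804202751
16552630146706117018112308097/634425818164923144909175582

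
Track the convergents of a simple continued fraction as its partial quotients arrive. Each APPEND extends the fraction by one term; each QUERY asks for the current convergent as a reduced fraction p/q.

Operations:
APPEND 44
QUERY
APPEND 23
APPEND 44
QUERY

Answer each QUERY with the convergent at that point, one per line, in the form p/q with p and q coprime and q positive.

APPEND 44: p_0 = 44·1 + 0 = 44, q_0 = 44·0 + 1 = 1 → 44/1
APPEND 23: p_1 = 23·44 + 1 = 1013, q_1 = 23·1 + 0 = 23 → 1013/23
APPEND 44: p_2 = 44·1013 + 44 = 44616, q_2 = 44·23 + 1 = 1013 → 44616/1013

44/1
44616/1013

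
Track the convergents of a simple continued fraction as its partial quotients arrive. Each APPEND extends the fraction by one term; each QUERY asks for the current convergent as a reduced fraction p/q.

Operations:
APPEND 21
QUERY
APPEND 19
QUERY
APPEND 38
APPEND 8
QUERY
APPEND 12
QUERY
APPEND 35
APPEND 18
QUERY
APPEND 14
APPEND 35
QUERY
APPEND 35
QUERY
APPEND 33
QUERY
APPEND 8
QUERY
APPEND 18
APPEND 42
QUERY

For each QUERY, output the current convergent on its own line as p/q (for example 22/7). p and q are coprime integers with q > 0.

21/1
400/19
122168/5803
1481237/70359
936859571/44500983
461816840566/21936375533
16176757419267/768398625785
534294811676377/25379091026438
4290535250830283/203801126837289
3270375566968932065/155343374838938169

APPEND 21: p_0 = 21·1 + 0 = 21, q_0 = 21·0 + 1 = 1 → 21/1
APPEND 19: p_1 = 19·21 + 1 = 400, q_1 = 19·1 + 0 = 19 → 400/19
APPEND 38: p_2 = 38·400 + 21 = 15221, q_2 = 38·19 + 1 = 723 → 15221/723
APPEND 8: p_3 = 8·15221 + 400 = 122168, q_3 = 8·723 + 19 = 5803 → 122168/5803
APPEND 12: p_4 = 12·122168 + 15221 = 1481237, q_4 = 12·5803 + 723 = 70359 → 1481237/70359
APPEND 35: p_5 = 35·1481237 + 122168 = 51965463, q_5 = 35·70359 + 5803 = 2468368 → 51965463/2468368
APPEND 18: p_6 = 18·51965463 + 1481237 = 936859571, q_6 = 18·2468368 + 70359 = 44500983 → 936859571/44500983
APPEND 14: p_7 = 14·936859571 + 51965463 = 13167999457, q_7 = 14·44500983 + 2468368 = 625482130 → 13167999457/625482130
APPEND 35: p_8 = 35·13167999457 + 936859571 = 461816840566, q_8 = 35·625482130 + 44500983 = 21936375533 → 461816840566/21936375533
APPEND 35: p_9 = 35·461816840566 + 13167999457 = 16176757419267, q_9 = 35·21936375533 + 625482130 = 768398625785 → 16176757419267/768398625785
APPEND 33: p_10 = 33·16176757419267 + 461816840566 = 534294811676377, q_10 = 33·768398625785 + 21936375533 = 25379091026438 → 534294811676377/25379091026438
APPEND 8: p_11 = 8·534294811676377 + 16176757419267 = 4290535250830283, q_11 = 8·25379091026438 + 768398625785 = 203801126837289 → 4290535250830283/203801126837289
APPEND 18: p_12 = 18·4290535250830283 + 534294811676377 = 77763929326621471, q_12 = 18·203801126837289 + 25379091026438 = 3693799374097640 → 77763929326621471/3693799374097640
APPEND 42: p_13 = 42·77763929326621471 + 4290535250830283 = 3270375566968932065, q_13 = 42·3693799374097640 + 203801126837289 = 155343374838938169 → 3270375566968932065/155343374838938169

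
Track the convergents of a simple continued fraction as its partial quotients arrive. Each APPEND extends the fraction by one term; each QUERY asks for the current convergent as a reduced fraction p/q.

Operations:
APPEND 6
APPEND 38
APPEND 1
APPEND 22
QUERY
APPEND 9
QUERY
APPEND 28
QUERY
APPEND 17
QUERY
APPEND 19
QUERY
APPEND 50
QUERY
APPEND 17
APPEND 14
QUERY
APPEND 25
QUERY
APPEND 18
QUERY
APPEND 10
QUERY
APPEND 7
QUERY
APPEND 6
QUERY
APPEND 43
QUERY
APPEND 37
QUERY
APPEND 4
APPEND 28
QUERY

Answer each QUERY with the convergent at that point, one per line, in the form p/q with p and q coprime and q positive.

5399/896
48826/8103
1372527/227780
23381785/3880363
445626442/73954677
22304703885/3701614213
5337062998703/885721162385
133806200560062/22206030455923
2413848673079819/400594269368999
24272292931358252/4028148724145913
172319899192587583/28597635338390390
1058191688086883750/175613960754488253
45674562486928588833/7579997947781385269
1691017003704444670571/280635538028665743206
192363809168236248261847/31924055739777107769810

APPEND 6: p_0 = 6·1 + 0 = 6, q_0 = 6·0 + 1 = 1 → 6/1
APPEND 38: p_1 = 38·6 + 1 = 229, q_1 = 38·1 + 0 = 38 → 229/38
APPEND 1: p_2 = 1·229 + 6 = 235, q_2 = 1·38 + 1 = 39 → 235/39
APPEND 22: p_3 = 22·235 + 229 = 5399, q_3 = 22·39 + 38 = 896 → 5399/896
APPEND 9: p_4 = 9·5399 + 235 = 48826, q_4 = 9·896 + 39 = 8103 → 48826/8103
APPEND 28: p_5 = 28·48826 + 5399 = 1372527, q_5 = 28·8103 + 896 = 227780 → 1372527/227780
APPEND 17: p_6 = 17·1372527 + 48826 = 23381785, q_6 = 17·227780 + 8103 = 3880363 → 23381785/3880363
APPEND 19: p_7 = 19·23381785 + 1372527 = 445626442, q_7 = 19·3880363 + 227780 = 73954677 → 445626442/73954677
APPEND 50: p_8 = 50·445626442 + 23381785 = 22304703885, q_8 = 50·73954677 + 3880363 = 3701614213 → 22304703885/3701614213
APPEND 17: p_9 = 17·22304703885 + 445626442 = 379625592487, q_9 = 17·3701614213 + 73954677 = 63001396298 → 379625592487/63001396298
APPEND 14: p_10 = 14·379625592487 + 22304703885 = 5337062998703, q_10 = 14·63001396298 + 3701614213 = 885721162385 → 5337062998703/885721162385
APPEND 25: p_11 = 25·5337062998703 + 379625592487 = 133806200560062, q_11 = 25·885721162385 + 63001396298 = 22206030455923 → 133806200560062/22206030455923
APPEND 18: p_12 = 18·133806200560062 + 5337062998703 = 2413848673079819, q_12 = 18·22206030455923 + 885721162385 = 400594269368999 → 2413848673079819/400594269368999
APPEND 10: p_13 = 10·2413848673079819 + 133806200560062 = 24272292931358252, q_13 = 10·400594269368999 + 22206030455923 = 4028148724145913 → 24272292931358252/4028148724145913
APPEND 7: p_14 = 7·24272292931358252 + 2413848673079819 = 172319899192587583, q_14 = 7·4028148724145913 + 400594269368999 = 28597635338390390 → 172319899192587583/28597635338390390
APPEND 6: p_15 = 6·172319899192587583 + 24272292931358252 = 1058191688086883750, q_15 = 6·28597635338390390 + 4028148724145913 = 175613960754488253 → 1058191688086883750/175613960754488253
APPEND 43: p_16 = 43·1058191688086883750 + 172319899192587583 = 45674562486928588833, q_16 = 43·175613960754488253 + 28597635338390390 = 7579997947781385269 → 45674562486928588833/7579997947781385269
APPEND 37: p_17 = 37·45674562486928588833 + 1058191688086883750 = 1691017003704444670571, q_17 = 37·7579997947781385269 + 175613960754488253 = 280635538028665743206 → 1691017003704444670571/280635538028665743206
APPEND 4: p_18 = 4·1691017003704444670571 + 45674562486928588833 = 6809742577304707271117, q_18 = 4·280635538028665743206 + 7579997947781385269 = 1130122150062444358093 → 6809742577304707271117/1130122150062444358093
APPEND 28: p_19 = 28·6809742577304707271117 + 1691017003704444670571 = 192363809168236248261847, q_19 = 28·1130122150062444358093 + 280635538028665743206 = 31924055739777107769810 → 192363809168236248261847/31924055739777107769810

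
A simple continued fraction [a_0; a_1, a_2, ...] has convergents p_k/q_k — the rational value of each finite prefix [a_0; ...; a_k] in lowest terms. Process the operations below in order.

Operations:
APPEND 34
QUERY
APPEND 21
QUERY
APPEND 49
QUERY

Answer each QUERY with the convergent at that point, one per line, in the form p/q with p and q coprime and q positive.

APPEND 34: p_0 = 34·1 + 0 = 34, q_0 = 34·0 + 1 = 1 → 34/1
APPEND 21: p_1 = 21·34 + 1 = 715, q_1 = 21·1 + 0 = 21 → 715/21
APPEND 49: p_2 = 49·715 + 34 = 35069, q_2 = 49·21 + 1 = 1030 → 35069/1030

34/1
715/21
35069/1030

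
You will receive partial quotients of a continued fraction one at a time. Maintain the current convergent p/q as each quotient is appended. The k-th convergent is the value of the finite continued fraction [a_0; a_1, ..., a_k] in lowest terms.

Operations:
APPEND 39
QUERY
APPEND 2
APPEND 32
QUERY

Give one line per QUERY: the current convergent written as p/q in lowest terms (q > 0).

APPEND 39: p_0 = 39·1 + 0 = 39, q_0 = 39·0 + 1 = 1 → 39/1
APPEND 2: p_1 = 2·39 + 1 = 79, q_1 = 2·1 + 0 = 2 → 79/2
APPEND 32: p_2 = 32·79 + 39 = 2567, q_2 = 32·2 + 1 = 65 → 2567/65

39/1
2567/65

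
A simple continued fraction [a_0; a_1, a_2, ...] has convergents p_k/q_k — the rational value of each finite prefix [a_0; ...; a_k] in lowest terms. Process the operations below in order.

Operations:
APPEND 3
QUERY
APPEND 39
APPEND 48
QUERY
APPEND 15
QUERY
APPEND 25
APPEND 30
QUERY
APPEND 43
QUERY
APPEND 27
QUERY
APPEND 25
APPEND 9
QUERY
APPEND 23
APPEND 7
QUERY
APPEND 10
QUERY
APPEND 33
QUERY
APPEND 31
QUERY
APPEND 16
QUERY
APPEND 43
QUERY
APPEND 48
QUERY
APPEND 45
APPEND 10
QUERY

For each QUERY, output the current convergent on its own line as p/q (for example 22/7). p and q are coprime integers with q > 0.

APPEND 3: p_0 = 3·1 + 0 = 3, q_0 = 3·0 + 1 = 1 → 3/1
APPEND 39: p_1 = 39·3 + 1 = 118, q_1 = 39·1 + 0 = 39 → 118/39
APPEND 48: p_2 = 48·118 + 3 = 5667, q_2 = 48·39 + 1 = 1873 → 5667/1873
APPEND 15: p_3 = 15·5667 + 118 = 85123, q_3 = 15·1873 + 39 = 28134 → 85123/28134
APPEND 25: p_4 = 25·85123 + 5667 = 2133742, q_4 = 25·28134 + 1873 = 705223 → 2133742/705223
APPEND 30: p_5 = 30·2133742 + 85123 = 64097383, q_5 = 30·705223 + 28134 = 21184824 → 64097383/21184824
APPEND 43: p_6 = 43·64097383 + 2133742 = 2758321211, q_6 = 43·21184824 + 705223 = 911652655 → 2758321211/911652655
APPEND 27: p_7 = 27·2758321211 + 64097383 = 74538770080, q_7 = 27·911652655 + 21184824 = 24635806509 → 74538770080/24635806509
APPEND 25: p_8 = 25·74538770080 + 2758321211 = 1866227573211, q_8 = 25·24635806509 + 911652655 = 616806815380 → 1866227573211/616806815380
APPEND 9: p_9 = 9·1866227573211 + 74538770080 = 16870586928979, q_9 = 9·616806815380 + 24635806509 = 5575897144929 → 16870586928979/5575897144929
APPEND 23: p_10 = 23·16870586928979 + 1866227573211 = 389889726939728, q_10 = 23·5575897144929 + 616806815380 = 128862441148747 → 389889726939728/128862441148747
APPEND 7: p_11 = 7·389889726939728 + 16870586928979 = 2746098675507075, q_11 = 7·128862441148747 + 5575897144929 = 907612985186158 → 2746098675507075/907612985186158
APPEND 10: p_12 = 10·2746098675507075 + 389889726939728 = 27850876482010478, q_12 = 10·907612985186158 + 128862441148747 = 9204992293010327 → 27850876482010478/9204992293010327
APPEND 33: p_13 = 33·27850876482010478 + 2746098675507075 = 921825022581852849, q_13 = 33·9204992293010327 + 907612985186158 = 304672358654526949 → 921825022581852849/304672358654526949
APPEND 31: p_14 = 31·921825022581852849 + 27850876482010478 = 28604426576519448797, q_14 = 31·304672358654526949 + 9204992293010327 = 9454048110583345746 → 28604426576519448797/9454048110583345746
APPEND 16: p_15 = 16·28604426576519448797 + 921825022581852849 = 458592650246893033601, q_15 = 16·9454048110583345746 + 304672358654526949 = 151569442127988058885 → 458592650246893033601/151569442127988058885
APPEND 43: p_16 = 43·458592650246893033601 + 28604426576519448797 = 19748088387192919893640, q_16 = 43·151569442127988058885 + 9454048110583345746 = 6526940059614069877801 → 19748088387192919893640/6526940059614069877801
APPEND 48: p_17 = 48·19748088387192919893640 + 458592650246893033601 = 948366835235507047928321, q_17 = 48·6526940059614069877801 + 151569442127988058885 = 313444692303603342193333 → 948366835235507047928321/313444692303603342193333
APPEND 45: p_18 = 45·948366835235507047928321 + 19748088387192919893640 = 42696255673985010076668085, q_18 = 45·313444692303603342193333 + 6526940059614069877801 = 14111538093721764468577786 → 42696255673985010076668085/14111538093721764468577786
APPEND 10: p_19 = 10·42696255673985010076668085 + 948366835235507047928321 = 427910923575085607814609171, q_19 = 10·14111538093721764468577786 + 313444692303603342193333 = 141428825629521248027971193 → 427910923575085607814609171/141428825629521248027971193

3/1
5667/1873
85123/28134
64097383/21184824
2758321211/911652655
74538770080/24635806509
16870586928979/5575897144929
2746098675507075/907612985186158
27850876482010478/9204992293010327
921825022581852849/304672358654526949
28604426576519448797/9454048110583345746
458592650246893033601/151569442127988058885
19748088387192919893640/6526940059614069877801
948366835235507047928321/313444692303603342193333
427910923575085607814609171/141428825629521248027971193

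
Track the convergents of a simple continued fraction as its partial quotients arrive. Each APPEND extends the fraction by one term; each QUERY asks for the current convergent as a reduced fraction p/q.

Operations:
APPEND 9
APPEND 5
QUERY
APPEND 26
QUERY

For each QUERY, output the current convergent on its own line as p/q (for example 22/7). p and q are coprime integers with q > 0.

46/5
1205/131

APPEND 9: p_0 = 9·1 + 0 = 9, q_0 = 9·0 + 1 = 1 → 9/1
APPEND 5: p_1 = 5·9 + 1 = 46, q_1 = 5·1 + 0 = 5 → 46/5
APPEND 26: p_2 = 26·46 + 9 = 1205, q_2 = 26·5 + 1 = 131 → 1205/131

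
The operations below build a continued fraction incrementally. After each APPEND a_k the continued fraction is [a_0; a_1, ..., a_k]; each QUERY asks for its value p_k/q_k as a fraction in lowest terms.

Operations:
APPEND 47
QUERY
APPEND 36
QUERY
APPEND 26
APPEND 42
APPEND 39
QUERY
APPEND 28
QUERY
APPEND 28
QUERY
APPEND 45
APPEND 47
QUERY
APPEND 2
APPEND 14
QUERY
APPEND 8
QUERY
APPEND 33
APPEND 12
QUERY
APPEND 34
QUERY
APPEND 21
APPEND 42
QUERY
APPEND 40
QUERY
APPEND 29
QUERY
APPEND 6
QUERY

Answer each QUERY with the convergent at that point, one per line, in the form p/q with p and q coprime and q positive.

47/1
1693/36
72288562/1537147
2025932159/43079506
56798389014/1207763315
120280609965097/2557651911322
3523949037116859/74933399429872
28434711470302855/604636891690301
11330867842155635743/240940046794207961
386191376060848726336/8211989541828280479
341482881511099962055894/7261306247399728397319
13667436610209118461124559/290624942616414323990780
396697144577575535334668105/8435384642123415124129939
2393850304075662330469133189/50902932795356905068770414

APPEND 47: p_0 = 47·1 + 0 = 47, q_0 = 47·0 + 1 = 1 → 47/1
APPEND 36: p_1 = 36·47 + 1 = 1693, q_1 = 36·1 + 0 = 36 → 1693/36
APPEND 26: p_2 = 26·1693 + 47 = 44065, q_2 = 26·36 + 1 = 937 → 44065/937
APPEND 42: p_3 = 42·44065 + 1693 = 1852423, q_3 = 42·937 + 36 = 39390 → 1852423/39390
APPEND 39: p_4 = 39·1852423 + 44065 = 72288562, q_4 = 39·39390 + 937 = 1537147 → 72288562/1537147
APPEND 28: p_5 = 28·72288562 + 1852423 = 2025932159, q_5 = 28·1537147 + 39390 = 43079506 → 2025932159/43079506
APPEND 28: p_6 = 28·2025932159 + 72288562 = 56798389014, q_6 = 28·43079506 + 1537147 = 1207763315 → 56798389014/1207763315
APPEND 45: p_7 = 45·56798389014 + 2025932159 = 2557953437789, q_7 = 45·1207763315 + 43079506 = 54392428681 → 2557953437789/54392428681
APPEND 47: p_8 = 47·2557953437789 + 56798389014 = 120280609965097, q_8 = 47·54392428681 + 1207763315 = 2557651911322 → 120280609965097/2557651911322
APPEND 2: p_9 = 2·120280609965097 + 2557953437789 = 243119173367983, q_9 = 2·2557651911322 + 54392428681 = 5169696251325 → 243119173367983/5169696251325
APPEND 14: p_10 = 14·243119173367983 + 120280609965097 = 3523949037116859, q_10 = 14·5169696251325 + 2557651911322 = 74933399429872 → 3523949037116859/74933399429872
APPEND 8: p_11 = 8·3523949037116859 + 243119173367983 = 28434711470302855, q_11 = 8·74933399429872 + 5169696251325 = 604636891690301 → 28434711470302855/604636891690301
APPEND 33: p_12 = 33·28434711470302855 + 3523949037116859 = 941869427557111074, q_12 = 33·604636891690301 + 74933399429872 = 20027950825209805 → 941869427557111074/20027950825209805
APPEND 12: p_13 = 12·941869427557111074 + 28434711470302855 = 11330867842155635743, q_13 = 12·20027950825209805 + 604636891690301 = 240940046794207961 → 11330867842155635743/240940046794207961
APPEND 34: p_14 = 34·11330867842155635743 + 941869427557111074 = 386191376060848726336, q_14 = 34·240940046794207961 + 20027950825209805 = 8211989541828280479 → 386191376060848726336/8211989541828280479
APPEND 21: p_15 = 21·386191376060848726336 + 11330867842155635743 = 8121349765119978888799, q_15 = 21·8211989541828280479 + 240940046794207961 = 172692720425188098020 → 8121349765119978888799/172692720425188098020
APPEND 42: p_16 = 42·8121349765119978888799 + 386191376060848726336 = 341482881511099962055894, q_16 = 42·172692720425188098020 + 8211989541828280479 = 7261306247399728397319 → 341482881511099962055894/7261306247399728397319
APPEND 40: p_17 = 40·341482881511099962055894 + 8121349765119978888799 = 13667436610209118461124559, q_17 = 40·7261306247399728397319 + 172692720425188098020 = 290624942616414323990780 → 13667436610209118461124559/290624942616414323990780
APPEND 29: p_18 = 29·13667436610209118461124559 + 341482881511099962055894 = 396697144577575535334668105, q_18 = 29·290624942616414323990780 + 7261306247399728397319 = 8435384642123415124129939 → 396697144577575535334668105/8435384642123415124129939
APPEND 6: p_19 = 6·396697144577575535334668105 + 13667436610209118461124559 = 2393850304075662330469133189, q_19 = 6·8435384642123415124129939 + 290624942616414323990780 = 50902932795356905068770414 → 2393850304075662330469133189/50902932795356905068770414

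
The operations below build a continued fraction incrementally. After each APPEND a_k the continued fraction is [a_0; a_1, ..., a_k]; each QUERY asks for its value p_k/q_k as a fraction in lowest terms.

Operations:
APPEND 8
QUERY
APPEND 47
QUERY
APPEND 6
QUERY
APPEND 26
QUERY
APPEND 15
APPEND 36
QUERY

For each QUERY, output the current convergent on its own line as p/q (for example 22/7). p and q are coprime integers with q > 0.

8/1
377/47
2270/283
59397/7405
32215497/4016293

APPEND 8: p_0 = 8·1 + 0 = 8, q_0 = 8·0 + 1 = 1 → 8/1
APPEND 47: p_1 = 47·8 + 1 = 377, q_1 = 47·1 + 0 = 47 → 377/47
APPEND 6: p_2 = 6·377 + 8 = 2270, q_2 = 6·47 + 1 = 283 → 2270/283
APPEND 26: p_3 = 26·2270 + 377 = 59397, q_3 = 26·283 + 47 = 7405 → 59397/7405
APPEND 15: p_4 = 15·59397 + 2270 = 893225, q_4 = 15·7405 + 283 = 111358 → 893225/111358
APPEND 36: p_5 = 36·893225 + 59397 = 32215497, q_5 = 36·111358 + 7405 = 4016293 → 32215497/4016293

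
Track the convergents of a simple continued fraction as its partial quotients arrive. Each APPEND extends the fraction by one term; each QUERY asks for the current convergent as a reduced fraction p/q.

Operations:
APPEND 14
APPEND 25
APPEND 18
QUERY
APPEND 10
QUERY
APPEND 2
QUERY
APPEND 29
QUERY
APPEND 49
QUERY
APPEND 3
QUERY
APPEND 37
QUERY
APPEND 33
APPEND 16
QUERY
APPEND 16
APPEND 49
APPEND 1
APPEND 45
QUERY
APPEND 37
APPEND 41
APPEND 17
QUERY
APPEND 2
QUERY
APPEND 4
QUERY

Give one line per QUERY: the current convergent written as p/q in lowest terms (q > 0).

APPEND 14: p_0 = 14·1 + 0 = 14, q_0 = 14·0 + 1 = 1 → 14/1
APPEND 25: p_1 = 25·14 + 1 = 351, q_1 = 25·1 + 0 = 25 → 351/25
APPEND 18: p_2 = 18·351 + 14 = 6332, q_2 = 18·25 + 1 = 451 → 6332/451
APPEND 10: p_3 = 10·6332 + 351 = 63671, q_3 = 10·451 + 25 = 4535 → 63671/4535
APPEND 2: p_4 = 2·63671 + 6332 = 133674, q_4 = 2·4535 + 451 = 9521 → 133674/9521
APPEND 29: p_5 = 29·133674 + 63671 = 3940217, q_5 = 29·9521 + 4535 = 280644 → 3940217/280644
APPEND 49: p_6 = 49·3940217 + 133674 = 193204307, q_6 = 49·280644 + 9521 = 13761077 → 193204307/13761077
APPEND 3: p_7 = 3·193204307 + 3940217 = 583553138, q_7 = 3·13761077 + 280644 = 41563875 → 583553138/41563875
APPEND 37: p_8 = 37·583553138 + 193204307 = 21784670413, q_8 = 37·41563875 + 13761077 = 1551624452 → 21784670413/1551624452
APPEND 33: p_9 = 33·21784670413 + 583553138 = 719477676767, q_9 = 33·1551624452 + 41563875 = 51245170791 → 719477676767/51245170791
APPEND 16: p_10 = 16·719477676767 + 21784670413 = 11533427498685, q_10 = 16·51245170791 + 1551624452 = 821474357108 → 11533427498685/821474357108
APPEND 16: p_11 = 16·11533427498685 + 719477676767 = 185254317655727, q_11 = 16·821474357108 + 51245170791 = 13194834884519 → 185254317655727/13194834884519
APPEND 49: p_12 = 49·185254317655727 + 11533427498685 = 9088994992629308, q_12 = 49·13194834884519 + 821474357108 = 647368383698539 → 9088994992629308/647368383698539
APPEND 1: p_13 = 1·9088994992629308 + 185254317655727 = 9274249310285035, q_13 = 1·647368383698539 + 13194834884519 = 660563218583058 → 9274249310285035/660563218583058
APPEND 45: p_14 = 45·9274249310285035 + 9088994992629308 = 426430213955455883, q_14 = 45·660563218583058 + 647368383698539 = 30372713219936149 → 426430213955455883/30372713219936149
APPEND 37: p_15 = 37·426430213955455883 + 9274249310285035 = 15787192165662152706, q_15 = 37·30372713219936149 + 660563218583058 = 1124450952356220571 → 15787192165662152706/1124450952356220571
APPEND 41: p_16 = 41·15787192165662152706 + 426430213955455883 = 647701309006103716829, q_16 = 41·1124450952356220571 + 30372713219936149 = 46132861759824979560 → 647701309006103716829/46132861759824979560
APPEND 17: p_17 = 17·647701309006103716829 + 15787192165662152706 = 11026709445269425338799, q_17 = 17·46132861759824979560 + 1124450952356220571 = 785383100869380873091 → 11026709445269425338799/785383100869380873091
APPEND 2: p_18 = 2·11026709445269425338799 + 647701309006103716829 = 22701120199544954394427, q_18 = 2·785383100869380873091 + 46132861759824979560 = 1616899063498586725742 → 22701120199544954394427/1616899063498586725742
APPEND 4: p_19 = 4·22701120199544954394427 + 11026709445269425338799 = 101831190243449242916507, q_19 = 4·1616899063498586725742 + 785383100869380873091 = 7252979354863727776059 → 101831190243449242916507/7252979354863727776059

6332/451
63671/4535
133674/9521
3940217/280644
193204307/13761077
583553138/41563875
21784670413/1551624452
11533427498685/821474357108
426430213955455883/30372713219936149
11026709445269425338799/785383100869380873091
22701120199544954394427/1616899063498586725742
101831190243449242916507/7252979354863727776059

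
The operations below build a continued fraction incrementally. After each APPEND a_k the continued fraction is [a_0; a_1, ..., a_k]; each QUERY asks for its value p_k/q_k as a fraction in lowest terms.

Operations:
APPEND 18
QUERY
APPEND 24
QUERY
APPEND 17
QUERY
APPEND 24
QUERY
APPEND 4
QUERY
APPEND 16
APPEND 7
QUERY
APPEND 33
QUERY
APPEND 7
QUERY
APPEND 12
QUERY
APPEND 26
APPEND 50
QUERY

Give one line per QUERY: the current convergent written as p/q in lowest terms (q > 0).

18/1
433/24
7379/409
177529/9840
717495/39769
82319638/4562777
2728205503/151217785
19179758159/1063087272
232885303411/12908265049
303942767645661/16846807192349

APPEND 18: p_0 = 18·1 + 0 = 18, q_0 = 18·0 + 1 = 1 → 18/1
APPEND 24: p_1 = 24·18 + 1 = 433, q_1 = 24·1 + 0 = 24 → 433/24
APPEND 17: p_2 = 17·433 + 18 = 7379, q_2 = 17·24 + 1 = 409 → 7379/409
APPEND 24: p_3 = 24·7379 + 433 = 177529, q_3 = 24·409 + 24 = 9840 → 177529/9840
APPEND 4: p_4 = 4·177529 + 7379 = 717495, q_4 = 4·9840 + 409 = 39769 → 717495/39769
APPEND 16: p_5 = 16·717495 + 177529 = 11657449, q_5 = 16·39769 + 9840 = 646144 → 11657449/646144
APPEND 7: p_6 = 7·11657449 + 717495 = 82319638, q_6 = 7·646144 + 39769 = 4562777 → 82319638/4562777
APPEND 33: p_7 = 33·82319638 + 11657449 = 2728205503, q_7 = 33·4562777 + 646144 = 151217785 → 2728205503/151217785
APPEND 7: p_8 = 7·2728205503 + 82319638 = 19179758159, q_8 = 7·151217785 + 4562777 = 1063087272 → 19179758159/1063087272
APPEND 12: p_9 = 12·19179758159 + 2728205503 = 232885303411, q_9 = 12·1063087272 + 151217785 = 12908265049 → 232885303411/12908265049
APPEND 26: p_10 = 26·232885303411 + 19179758159 = 6074197646845, q_10 = 26·12908265049 + 1063087272 = 336677978546 → 6074197646845/336677978546
APPEND 50: p_11 = 50·6074197646845 + 232885303411 = 303942767645661, q_11 = 50·336677978546 + 12908265049 = 16846807192349 → 303942767645661/16846807192349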